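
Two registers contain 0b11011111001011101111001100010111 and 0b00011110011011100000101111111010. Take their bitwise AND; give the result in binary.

AND bit by bit (1 only where both bits are 1):
  11011111001011101111001100010111
& 00011110011011100000101111111010
= 00011110001011100000001100010010

0b00011110001011100000001100010010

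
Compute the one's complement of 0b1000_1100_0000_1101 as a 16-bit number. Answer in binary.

Invert each bit: 1000110000001101 → 0111001111110010.

0b0111001111110010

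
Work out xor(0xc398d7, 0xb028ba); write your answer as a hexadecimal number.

XOR each hex digit independently (no carries):
  c^b=7, 3^0=3, 9^2=b, 8^8=0, d^b=6, 7^a=d

0x73b06d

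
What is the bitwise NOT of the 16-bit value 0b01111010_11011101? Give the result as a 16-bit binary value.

0b1000010100100010

Invert each bit: 0111101011011101 → 1000010100100010.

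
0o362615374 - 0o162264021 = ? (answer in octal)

0o200331353

Subtract column by column in base 8:
  4-1 → 3
  7-2 → 5
  3-0 → 3
  5-4 → 1
  1-6 → 3 (borrow)
  6-2-1 → 3
  2-2 → 0
  6-6 → 0
  3-1 → 2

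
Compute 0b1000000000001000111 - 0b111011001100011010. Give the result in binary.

0b100110100101101

Subtract column by column in base 2:
  1-0 → 1
  1-1 → 0
  1-0 → 1
  0-1 → 1 (borrow)
  0-1-1 → 0 (borrow)
  0-0-1 → 1 (borrow)
  1-0-1 → 0
  0-0 → 0
  0-1 → 1 (borrow)
  0-1-1 → 0 (borrow)
  0-0-1 → 1 (borrow)
  0-0-1 → 1 (borrow)
  0-1-1 → 0 (borrow)
  0-1-1 → 0 (borrow)
  0-0-1 → 1 (borrow)
  0-1-1 → 0 (borrow)
  0-1-1 → 0 (borrow)
  0-1-1 → 0 (borrow)
  1-0-1 → 0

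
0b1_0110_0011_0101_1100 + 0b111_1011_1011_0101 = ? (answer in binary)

0b11101111100010001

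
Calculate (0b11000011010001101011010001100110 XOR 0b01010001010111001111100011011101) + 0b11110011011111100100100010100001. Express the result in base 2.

0b110000101100110001001010101011100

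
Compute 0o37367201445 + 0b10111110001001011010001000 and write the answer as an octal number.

0o37665314655

0b10111110001001011010001000 = 0o276113210 in octal.
Add column by column in base 8, right to left:
  5+0 = 5
  4+1 = 5
  4+2 = 6
  1+3 = 4
  0+1 = 1
  2+1 = 3
  7+6 = 5 carry 1
  6+7+1 = 6 carry 1
  3+2+1 = 6
  7+0 = 7
  3+0 = 3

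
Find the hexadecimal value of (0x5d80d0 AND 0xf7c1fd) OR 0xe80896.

0x5d80d0 AND 0xf7c1fd = 0x5580d0.
Then OR with 0xe80896.

0xfd88d6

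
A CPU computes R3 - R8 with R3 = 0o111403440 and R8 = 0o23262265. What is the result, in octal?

Subtract column by column in base 8:
  0-5 → 3 (borrow)
  4-6-1 → 5 (borrow)
  4-2-1 → 1
  3-2 → 1
  0-6 → 2 (borrow)
  4-2-1 → 1
  1-3 → 6 (borrow)
  1-2-1 → 6 (borrow)
  1-0-1 → 0

0o66121153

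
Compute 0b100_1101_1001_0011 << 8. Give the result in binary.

0b10011011001001100000000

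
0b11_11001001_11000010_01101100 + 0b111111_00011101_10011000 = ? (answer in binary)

Add column by column in base 2, right to left:
  0+0 = 0
  0+0 = 0
  1+0 = 1
  1+1 = 0 carry 1
  0+1+1 = 0 carry 1
  1+0+1 = 0 carry 1
  1+0+1 = 0 carry 1
  0+1+1 = 0 carry 1
  0+1+1 = 0 carry 1
  1+0+1 = 0 carry 1
  0+1+1 = 0 carry 1
  0+1+1 = 0 carry 1
  0+1+1 = 0 carry 1
  0+0+1 = 1
  1+0 = 1
  1+0 = 1
  1+1 = 0 carry 1
  0+1+1 = 0 carry 1
  0+1+1 = 0 carry 1
  1+1+1 = 1 carry 1
  0+1+1 = 0 carry 1
  0+1+1 = 0 carry 1
  1+0+1 = 0 carry 1
  1+0+1 = 0 carry 1
  1+0+1 = 0 carry 1
  1+0+1 = 0 carry 1
  final carry 1

0b100000010001110000000000100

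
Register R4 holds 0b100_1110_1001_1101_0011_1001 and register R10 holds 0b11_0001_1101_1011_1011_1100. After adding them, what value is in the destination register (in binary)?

Add column by column in base 2, right to left:
  1+0 = 1
  0+0 = 0
  0+1 = 1
  1+1 = 0 carry 1
  1+1+1 = 1 carry 1
  1+1+1 = 1 carry 1
  0+0+1 = 1
  0+1 = 1
  1+1 = 0 carry 1
  0+1+1 = 0 carry 1
  1+0+1 = 0 carry 1
  1+1+1 = 1 carry 1
  1+1+1 = 1 carry 1
  0+0+1 = 1
  0+1 = 1
  1+1 = 0 carry 1
  0+1+1 = 0 carry 1
  1+0+1 = 0 carry 1
  1+0+1 = 0 carry 1
  1+0+1 = 0 carry 1
  0+1+1 = 0 carry 1
  0+1+1 = 0 carry 1
  1+0+1 = 0 carry 1
  final carry 1

0b100000000111100011110101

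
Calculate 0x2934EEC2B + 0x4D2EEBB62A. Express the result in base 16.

Add column by column in base 16, right to left:
  B+A = 5 carry 1
  2+2+1 = 5
  C+6 = 2 carry 1
  E+B+1 = A carry 1
  E+B+1 = A carry 1
  4+E+1 = 3 carry 1
  3+E+1 = 2 carry 1
  9+2+1 = C
  2+D = F
  0+4 = 4

0x4FC23AA255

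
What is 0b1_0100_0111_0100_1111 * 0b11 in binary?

0b111101010111101101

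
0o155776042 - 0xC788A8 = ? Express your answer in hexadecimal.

0o155776042 = 0x1B7FC22 in hexadecimal.
Subtract column by column in base 16:
  2-8 → A (borrow)
  2-A-1 → 7 (borrow)
  C-8-1 → 3
  F-8 → 7
  7-7 → 0
  B-C → F (borrow)
  1-0-1 → 0

0xF0737A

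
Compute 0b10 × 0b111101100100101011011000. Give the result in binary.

0b1111011001001010110110000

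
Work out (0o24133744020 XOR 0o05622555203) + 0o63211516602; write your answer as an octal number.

0o105122730025

First 0o24133744020 XOR 0o05622555203 = 0o21711211223.
Add column by column in base 8, right to left:
  3+2 = 5
  2+0 = 2
  2+6 = 0 carry 1
  1+6+1 = 0 carry 1
  1+1+1 = 3
  2+5 = 7
  1+1 = 2
  1+1 = 2
  7+2 = 1 carry 1
  1+3+1 = 5
  2+6 = 0 carry 1
  final carry 1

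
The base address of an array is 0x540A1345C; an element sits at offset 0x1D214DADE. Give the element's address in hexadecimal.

0x712B60F3A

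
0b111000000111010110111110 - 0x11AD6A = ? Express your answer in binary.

0b110011101100100001010100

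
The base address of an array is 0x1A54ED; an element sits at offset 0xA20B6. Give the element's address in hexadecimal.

Add column by column in base 16, right to left:
  D+6 = 3 carry 1
  E+B+1 = A carry 1
  4+0+1 = 5
  5+2 = 7
  A+A = 4 carry 1
  1+0+1 = 2

0x2475A3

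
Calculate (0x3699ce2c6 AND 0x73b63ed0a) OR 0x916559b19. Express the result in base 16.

0x3699ce2c6 AND 0x73b63ed0a = 0x32900e002.
Then OR with 0x916559b19.

0xb3f55fb1b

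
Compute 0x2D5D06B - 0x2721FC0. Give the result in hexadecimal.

Subtract column by column in base 16:
  B-0 → B
  6-C → A (borrow)
  0-F-1 → 0 (borrow)
  D-1-1 → B
  5-2 → 3
  D-7 → 6
  2-2 → 0

0x63B0AB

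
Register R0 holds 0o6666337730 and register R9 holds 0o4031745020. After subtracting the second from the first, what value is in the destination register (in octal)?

Subtract column by column in base 8:
  0-0 → 0
  3-2 → 1
  7-0 → 7
  7-5 → 2
  3-4 → 7 (borrow)
  3-7-1 → 3 (borrow)
  6-1-1 → 4
  6-3 → 3
  6-0 → 6
  6-4 → 2

0o2634372710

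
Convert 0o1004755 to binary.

0b1000000100111101101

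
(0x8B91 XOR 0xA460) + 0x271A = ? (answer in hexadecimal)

0x570B

First 0x8B91 XOR 0xA460 = 0x2FF1.
Add column by column in base 16, right to left:
  1+A = B
  F+1 = 0 carry 1
  F+7+1 = 7 carry 1
  2+2+1 = 5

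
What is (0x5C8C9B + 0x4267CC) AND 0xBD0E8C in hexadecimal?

Add column by column in base 16, right to left:
  B+C = 7 carry 1
  9+C+1 = 6 carry 1
  C+7+1 = 4 carry 1
  8+6+1 = F
  C+2 = E
  5+4 = 9
Sum = 0x9EF467; now AND with 0xBD0E8C:
  9&B=9, E&D=C, F&0=0, 4&E=4, 6&8=0, 7&C=4

0x9C0404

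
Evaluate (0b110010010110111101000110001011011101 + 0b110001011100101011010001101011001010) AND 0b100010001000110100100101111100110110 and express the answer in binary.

Add column by column in base 2, right to left:
  1+0 = 1
  0+1 = 1
  1+0 = 1
  1+1 = 0 carry 1
  1+0+1 = 0 carry 1
  0+0+1 = 1
  1+1 = 0 carry 1
  1+1+1 = 1 carry 1
  0+0+1 = 1
  1+1 = 0 carry 1
  0+0+1 = 1
  0+1 = 1
  0+1 = 1
  1+0 = 1
  1+0 = 1
  0+0 = 0
  0+1 = 1
  0+0 = 0
  1+1 = 0 carry 1
  0+1+1 = 0 carry 1
  1+0+1 = 0 carry 1
  1+1+1 = 1 carry 1
  1+0+1 = 0 carry 1
  1+1+1 = 1 carry 1
  0+0+1 = 1
  1+0 = 1
  1+1 = 0 carry 1
  0+1+1 = 0 carry 1
  1+1+1 = 1 carry 1
  0+0+1 = 1
  0+1 = 1
  1+0 = 1
  0+0 = 0
  0+0 = 0
  1+1 = 0 carry 1
  1+1+1 = 1 carry 1
  final carry 1
Sum = 0b1100011110011101000010111110110100111; now AND with 0b100010001000110100100101111100110110:
  1100011110011101000010111110110100111
& 0100010001000110100100101111100110110
= 0100010000000100000000101110100100110

0b100010000000100000000101110100100110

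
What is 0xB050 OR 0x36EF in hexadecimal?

0xB6FF

OR each hex digit independently (no carries):
  B|3=B, 0|6=6, 5|E=F, 0|F=F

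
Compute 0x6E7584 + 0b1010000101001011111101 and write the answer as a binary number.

0b100101101100100010000001

0x6E7584 = 0b11011100111010110000100 in binary.
Add column by column in base 2, right to left:
  0+1 = 1
  0+0 = 0
  1+1 = 0 carry 1
  0+1+1 = 0 carry 1
  0+1+1 = 0 carry 1
  0+1+1 = 0 carry 1
  0+1+1 = 0 carry 1
  1+1+1 = 1 carry 1
  1+0+1 = 0 carry 1
  0+1+1 = 0 carry 1
  1+0+1 = 0 carry 1
  0+0+1 = 1
  1+1 = 0 carry 1
  1+0+1 = 0 carry 1
  1+1+1 = 1 carry 1
  0+0+1 = 1
  0+0 = 0
  1+0 = 1
  1+0 = 1
  1+1 = 0 carry 1
  0+0+1 = 1
  1+1 = 0 carry 1
  1+0+1 = 0 carry 1
  final carry 1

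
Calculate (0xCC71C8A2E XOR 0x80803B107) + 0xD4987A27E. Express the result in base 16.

0x1218A6DDA7

First 0xCC71C8A2E XOR 0x80803B107 = 0x4CF1F3B29.
Add column by column in base 16, right to left:
  9+E = 7 carry 1
  2+7+1 = A
  B+2 = D
  3+A = D
  F+7 = 6 carry 1
  1+8+1 = A
  F+9 = 8 carry 1
  C+4+1 = 1 carry 1
  4+D+1 = 2 carry 1
  final carry 1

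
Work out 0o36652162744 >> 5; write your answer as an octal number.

0o755243457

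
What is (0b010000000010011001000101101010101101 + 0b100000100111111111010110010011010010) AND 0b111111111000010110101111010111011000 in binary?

0b110000101000010000001011010101011000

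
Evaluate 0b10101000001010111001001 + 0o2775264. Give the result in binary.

0o2775264 = 0b10111111101010110100 in binary.
Add column by column in base 2, right to left:
  1+0 = 1
  0+0 = 0
  0+1 = 1
  1+0 = 1
  0+1 = 1
  0+1 = 1
  1+0 = 1
  1+1 = 0 carry 1
  1+0+1 = 0 carry 1
  0+1+1 = 0 carry 1
  1+0+1 = 0 carry 1
  0+1+1 = 0 carry 1
  1+1+1 = 1 carry 1
  0+1+1 = 0 carry 1
  0+1+1 = 0 carry 1
  0+1+1 = 0 carry 1
  0+1+1 = 0 carry 1
  0+1+1 = 0 carry 1
  1+0+1 = 0 carry 1
  0+1+1 = 0 carry 1
  1+0+1 = 0 carry 1
  0+0+1 = 1
  1+0 = 1

0b11000000001000001111101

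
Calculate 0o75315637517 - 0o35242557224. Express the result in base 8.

0o40053060273

Subtract column by column in base 8:
  7-4 → 3
  1-2 → 7 (borrow)
  5-2-1 → 2
  7-7 → 0
  3-5 → 6 (borrow)
  6-5-1 → 0
  5-2 → 3
  1-4 → 5 (borrow)
  3-2-1 → 0
  5-5 → 0
  7-3 → 4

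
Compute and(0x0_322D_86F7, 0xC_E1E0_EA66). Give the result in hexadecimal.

AND each hex digit independently (no carries):
  0&C=0, 3&E=2, 2&1=0, 2&E=2, D&0=0, 8&E=8, 6&A=2, F&6=6, 7&6=6

0x020208266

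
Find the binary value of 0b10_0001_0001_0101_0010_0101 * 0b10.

0b10000100010101001001010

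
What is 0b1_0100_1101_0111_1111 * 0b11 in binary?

0b111110100001111101

Multiply each base-2 digit by 3, carrying:
  1×3 = 3 → write 1 carry 1
  1×3+1 = 4 → write 0 carry 2
  1×3+2 = 5 → write 1 carry 2
  1×3+2 = 5 → write 1 carry 2
  1×3+2 = 5 → write 1 carry 2
  1×3+2 = 5 → write 1 carry 2
  1×3+2 = 5 → write 1 carry 2
  0×3+2 = 2 → write 0 carry 1
  1×3+1 = 4 → write 0 carry 2
  0×3+2 = 2 → write 0 carry 1
  1×3+1 = 4 → write 0 carry 2
  1×3+2 = 5 → write 1 carry 2
  0×3+2 = 2 → write 0 carry 1
  0×3+1 = 1 → write 1
  1×3 = 3 → write 1 carry 1
  0×3+1 = 1 → write 1
  1×3 = 3 → write 1 carry 1
  remaining carry: 1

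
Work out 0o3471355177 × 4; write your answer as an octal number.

0o16345664774

Multiply each base-8 digit by 4, carrying:
  7×4 = 28 → write 4 carry 3
  7×4+3 = 31 → write 7 carry 3
  1×4+3 = 7 → write 7
  5×4 = 20 → write 4 carry 2
  5×4+2 = 22 → write 6 carry 2
  3×4+2 = 14 → write 6 carry 1
  1×4+1 = 5 → write 5
  7×4 = 28 → write 4 carry 3
  4×4+3 = 19 → write 3 carry 2
  3×4+2 = 14 → write 6 carry 1
  remaining carry: 1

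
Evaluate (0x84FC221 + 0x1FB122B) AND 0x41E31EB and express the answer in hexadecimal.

0xA1048

Add column by column in base 16, right to left:
  1+B = C
  2+2 = 4
  2+2 = 4
  C+1 = D
  F+B = A carry 1
  4+F+1 = 4 carry 1
  8+1+1 = A
Sum = 0xA4AD44C; now AND with 0x41E31EB:
  A&4=0, 4&1=0, A&E=A, D&3=1, 4&1=0, 4&E=4, C&B=8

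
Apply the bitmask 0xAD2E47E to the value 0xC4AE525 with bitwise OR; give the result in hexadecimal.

OR each hex digit independently (no carries):
  C|A=E, 4|D=D, A|2=A, E|E=E, 5|4=5, 2|7=7, 5|E=F

0xEDAE57F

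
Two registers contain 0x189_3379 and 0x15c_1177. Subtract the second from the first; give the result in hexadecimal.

0x2d2202

Subtract column by column in base 16:
  9-7 → 2
  7-7 → 0
  3-1 → 2
  3-1 → 2
  9-c → d (borrow)
  8-5-1 → 2
  1-1 → 0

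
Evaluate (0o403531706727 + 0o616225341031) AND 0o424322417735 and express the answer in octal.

0o20302007720

Add column by column in base 8, right to left:
  7+1 = 0 carry 1
  2+3+1 = 6
  7+0 = 7
  6+1 = 7
  0+4 = 4
  7+3 = 2 carry 1
  1+5+1 = 7
  3+2 = 5
  5+2 = 7
  3+6 = 1 carry 1
  0+1+1 = 2
  4+6 = 2 carry 1
  final carry 1
Sum = 0o1221757247760; now AND with 0o424322417735:
  1&0=0, 2&4=0, 2&2=2, 1&4=0, 7&3=3, 5&2=0, 7&2=2, 2&4=0, 4&1=0, 7&7=7, 7&7=7, 6&3=2, 0&5=0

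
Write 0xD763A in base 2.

Expand each hex digit to 4 bits: D=1101 7=0111 6=0110 3=0011 A=1010.

0b11010111011000111010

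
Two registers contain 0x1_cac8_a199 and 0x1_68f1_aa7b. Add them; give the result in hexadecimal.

Add column by column in base 16, right to left:
  9+b = 4 carry 1
  9+7+1 = 1 carry 1
  1+a+1 = c
  a+a = 4 carry 1
  8+1+1 = a
  c+f = b carry 1
  a+8+1 = 3 carry 1
  c+6+1 = 3 carry 1
  1+1+1 = 3

0x333ba4c14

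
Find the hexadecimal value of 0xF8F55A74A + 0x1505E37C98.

Add column by column in base 16, right to left:
  A+8 = 2 carry 1
  4+9+1 = E
  7+C = 3 carry 1
  A+7+1 = 2 carry 1
  5+3+1 = 9
  5+E = 3 carry 1
  F+5+1 = 5 carry 1
  8+0+1 = 9
  F+5 = 4 carry 1
  0+1+1 = 2

0x24953923E2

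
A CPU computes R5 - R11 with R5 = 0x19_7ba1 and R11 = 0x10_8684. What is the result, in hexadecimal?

0x8f51d

Subtract column by column in base 16:
  1-4 → d (borrow)
  a-8-1 → 1
  b-6 → 5
  7-8 → f (borrow)
  9-0-1 → 8
  1-1 → 0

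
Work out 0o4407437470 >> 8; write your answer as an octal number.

8 bits is not a whole number of base-8 digits; in binary: 100100000111100011111100111000 >> 8 = 1001000001111000111111.

0o11017077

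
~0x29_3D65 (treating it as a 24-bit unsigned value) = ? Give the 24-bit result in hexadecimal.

Each hex digit d becomes F−d:
  2→D, 9→6, 3→C, D→2, 6→9, 5→A

0xD6C29A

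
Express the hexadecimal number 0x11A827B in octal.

0o106501173

Expand each hex digit to 4 bits: 1=0001 1=0001 A=1010 8=1000 2=0010 7=0111 B=1011.
Group the bits in threes: 001 000 110 101 000 001 001 111 011 → 106501173.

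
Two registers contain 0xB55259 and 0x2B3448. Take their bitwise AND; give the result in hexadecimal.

AND each hex digit independently (no carries):
  B&2=2, 5&B=1, 5&3=1, 2&4=0, 5&4=4, 9&8=8

0x211048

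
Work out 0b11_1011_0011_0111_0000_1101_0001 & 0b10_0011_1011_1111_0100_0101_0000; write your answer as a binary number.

AND bit by bit (1 only where both bits are 1):
  11101100110111000011010001
& 10001110111111010001010000
= 10001100110111000001010000

0b10001100110111000001010000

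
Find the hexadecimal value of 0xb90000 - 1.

0xb8ffff

The trailing 4 digits are 0, so subtracting 1 borrows through: they become F and the next digit up decrements.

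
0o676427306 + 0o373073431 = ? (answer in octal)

Add column by column in base 8, right to left:
  6+1 = 7
  0+3 = 3
  3+4 = 7
  7+3 = 2 carry 1
  2+7+1 = 2 carry 1
  4+0+1 = 5
  6+3 = 1 carry 1
  7+7+1 = 7 carry 1
  6+3+1 = 2 carry 1
  final carry 1

0o1271522737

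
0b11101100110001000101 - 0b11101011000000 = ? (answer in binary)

0b11101001000110000101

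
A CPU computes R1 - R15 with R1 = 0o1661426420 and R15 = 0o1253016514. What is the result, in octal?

Subtract column by column in base 8:
  0-4 → 4 (borrow)
  2-1-1 → 0
  4-5 → 7 (borrow)
  6-6-1 → 7 (borrow)
  2-1-1 → 0
  4-0 → 4
  1-3 → 6 (borrow)
  6-5-1 → 0
  6-2 → 4
  1-1 → 0

0o406407704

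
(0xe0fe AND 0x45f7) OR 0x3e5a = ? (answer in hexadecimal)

0x7efe

0xe0fe AND 0x45f7 = 0x40f6.
Then OR with 0x3e5a.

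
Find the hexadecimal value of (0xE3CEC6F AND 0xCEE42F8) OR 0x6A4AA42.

0xE3CEC6F AND 0xCEE42F8 = 0xC2C4068.
Then OR with 0x6A4AA42.

0xEACEA6A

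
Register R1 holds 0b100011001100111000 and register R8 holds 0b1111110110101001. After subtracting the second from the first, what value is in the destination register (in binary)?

0b10011010110001111

Subtract column by column in base 2:
  0-1 → 1 (borrow)
  0-0-1 → 1 (borrow)
  0-0-1 → 1 (borrow)
  1-1-1 → 1 (borrow)
  1-0-1 → 0
  1-1 → 0
  0-0 → 0
  0-1 → 1 (borrow)
  1-1-1 → 1 (borrow)
  1-0-1 → 0
  0-1 → 1 (borrow)
  0-1-1 → 0 (borrow)
  1-1-1 → 1 (borrow)
  1-1-1 → 1 (borrow)
  0-1-1 → 0 (borrow)
  0-1-1 → 0 (borrow)
  0-0-1 → 1 (borrow)
  1-0-1 → 0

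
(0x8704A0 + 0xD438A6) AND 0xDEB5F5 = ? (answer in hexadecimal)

Add column by column in base 16, right to left:
  0+6 = 6
  A+A = 4 carry 1
  4+8+1 = D
  0+3 = 3
  7+4 = B
  8+D = 5 carry 1
  final carry 1
Sum = 0x15B3D46; now AND with 0xDEB5F5:
  1&0=0, 5&D=5, B&E=A, 3&B=3, D&5=5, 4&F=4, 6&5=4

0x5A3544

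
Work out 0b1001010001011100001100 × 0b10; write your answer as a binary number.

Multiply each base-2 digit by 2, carrying:
  0×2 = 0 → write 0
  0×2 = 0 → write 0
  1×2 = 2 → write 0 carry 1
  1×2+1 = 3 → write 1 carry 1
  0×2+1 = 1 → write 1
  0×2 = 0 → write 0
  0×2 = 0 → write 0
  0×2 = 0 → write 0
  1×2 = 2 → write 0 carry 1
  1×2+1 = 3 → write 1 carry 1
  1×2+1 = 3 → write 1 carry 1
  0×2+1 = 1 → write 1
  1×2 = 2 → write 0 carry 1
  0×2+1 = 1 → write 1
  0×2 = 0 → write 0
  0×2 = 0 → write 0
  1×2 = 2 → write 0 carry 1
  0×2+1 = 1 → write 1
  1×2 = 2 → write 0 carry 1
  0×2+1 = 1 → write 1
  0×2 = 0 → write 0
  1×2 = 2 → write 0 carry 1
  remaining carry: 1

0b10010100010111000011000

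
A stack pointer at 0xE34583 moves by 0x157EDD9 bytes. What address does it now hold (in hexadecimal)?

Add column by column in base 16, right to left:
  3+9 = C
  8+D = 5 carry 1
  5+D+1 = 3 carry 1
  4+E+1 = 3 carry 1
  3+7+1 = B
  E+5 = 3 carry 1
  0+1+1 = 2

0x23B335C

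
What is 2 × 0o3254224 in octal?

Multiply each base-8 digit by 2, carrying:
  4×2 = 8 → write 0 carry 1
  2×2+1 = 5 → write 5
  2×2 = 4 → write 4
  4×2 = 8 → write 0 carry 1
  5×2+1 = 11 → write 3 carry 1
  2×2+1 = 5 → write 5
  3×2 = 6 → write 6

0o6530450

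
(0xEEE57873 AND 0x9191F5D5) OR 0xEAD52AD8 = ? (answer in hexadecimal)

0xEEE57873 AND 0x9191F5D5 = 0x80817051.
Then OR with 0xEAD52AD8.

0xEAD57AD9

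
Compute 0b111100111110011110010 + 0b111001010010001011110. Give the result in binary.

0b1110110010000101010000

Add column by column in base 2, right to left:
  0+0 = 0
  1+1 = 0 carry 1
  0+1+1 = 0 carry 1
  0+1+1 = 0 carry 1
  1+1+1 = 1 carry 1
  1+0+1 = 0 carry 1
  1+1+1 = 1 carry 1
  1+0+1 = 0 carry 1
  0+0+1 = 1
  0+0 = 0
  1+1 = 0 carry 1
  1+0+1 = 0 carry 1
  1+0+1 = 0 carry 1
  1+1+1 = 1 carry 1
  1+0+1 = 0 carry 1
  0+1+1 = 0 carry 1
  0+0+1 = 1
  1+0 = 1
  1+1 = 0 carry 1
  1+1+1 = 1 carry 1
  1+1+1 = 1 carry 1
  final carry 1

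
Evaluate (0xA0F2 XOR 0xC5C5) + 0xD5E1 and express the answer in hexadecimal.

First 0xA0F2 XOR 0xC5C5 = 0x6537.
Add column by column in base 16, right to left:
  7+1 = 8
  3+E = 1 carry 1
  5+5+1 = B
  6+D = 3 carry 1
  final carry 1

0x13B18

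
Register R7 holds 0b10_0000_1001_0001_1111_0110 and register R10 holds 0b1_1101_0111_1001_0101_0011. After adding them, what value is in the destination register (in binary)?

Add column by column in base 2, right to left:
  0+1 = 1
  1+1 = 0 carry 1
  1+0+1 = 0 carry 1
  0+0+1 = 1
  1+1 = 0 carry 1
  1+0+1 = 0 carry 1
  1+1+1 = 1 carry 1
  1+0+1 = 0 carry 1
  1+1+1 = 1 carry 1
  0+0+1 = 1
  0+0 = 0
  0+1 = 1
  1+1 = 0 carry 1
  0+1+1 = 0 carry 1
  0+1+1 = 0 carry 1
  1+0+1 = 0 carry 1
  0+1+1 = 0 carry 1
  0+0+1 = 1
  0+1 = 1
  0+1 = 1
  0+1 = 1
  1+0 = 1

0b1111100000101101001001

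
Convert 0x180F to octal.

0o14017

Expand each hex digit to 4 bits: 1=0001 8=1000 0=0000 F=1111.
Group the bits in threes: 001 100 000 001 111 → 14017.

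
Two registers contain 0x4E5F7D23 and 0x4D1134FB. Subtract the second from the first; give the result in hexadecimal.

Subtract column by column in base 16:
  3-B → 8 (borrow)
  2-F-1 → 2 (borrow)
  D-4-1 → 8
  7-3 → 4
  F-1 → E
  5-1 → 4
  E-D → 1
  4-4 → 0

0x14E4828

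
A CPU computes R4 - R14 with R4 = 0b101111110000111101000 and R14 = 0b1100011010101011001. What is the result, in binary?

0b100011010110010001111

Subtract column by column in base 2:
  0-1 → 1 (borrow)
  0-0-1 → 1 (borrow)
  0-0-1 → 1 (borrow)
  1-1-1 → 1 (borrow)
  0-1-1 → 0 (borrow)
  1-0-1 → 0
  1-1 → 0
  1-0 → 1
  1-1 → 0
  0-0 → 0
  0-1 → 1 (borrow)
  0-0-1 → 1 (borrow)
  0-1-1 → 0 (borrow)
  1-1-1 → 1 (borrow)
  1-0-1 → 0
  1-0 → 1
  1-0 → 1
  1-1 → 0
  1-1 → 0
  0-0 → 0
  1-0 → 1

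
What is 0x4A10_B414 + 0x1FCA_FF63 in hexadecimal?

Add column by column in base 16, right to left:
  4+3 = 7
  1+6 = 7
  4+F = 3 carry 1
  B+F+1 = B carry 1
  0+A+1 = B
  1+C = D
  A+F = 9 carry 1
  4+1+1 = 6

0x69DBB377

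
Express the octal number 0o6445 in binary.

Each octal digit is 3 bits: 6=110 4=100 4=100 5=101.

0b110100100101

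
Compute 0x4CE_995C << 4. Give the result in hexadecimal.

0x4CE995C0

Shifting left by 4 bits = 1 hex digit: append 1 zero.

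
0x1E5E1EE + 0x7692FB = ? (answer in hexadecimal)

0x25C74E9

Add column by column in base 16, right to left:
  E+B = 9 carry 1
  E+F+1 = E carry 1
  1+2+1 = 4
  E+9 = 7 carry 1
  5+6+1 = C
  E+7 = 5 carry 1
  1+0+1 = 2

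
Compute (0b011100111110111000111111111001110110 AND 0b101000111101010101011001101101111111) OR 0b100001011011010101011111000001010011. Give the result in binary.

0b101001111111010101011111101001110111

0b011100111110111000111111111001110110 AND 0b101000111101010101011001101101111111 = 0b001000111100010000011001101001110110.
Then OR with 0b100001011011010101011111000001010011.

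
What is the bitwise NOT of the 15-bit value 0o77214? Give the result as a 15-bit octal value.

Each oct digit d becomes 7−d:
  7→0, 7→0, 2→5, 1→6, 4→3

0o00563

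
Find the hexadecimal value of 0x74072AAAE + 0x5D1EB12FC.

0xD125DBDAA

Add column by column in base 16, right to left:
  E+C = A carry 1
  A+F+1 = A carry 1
  A+2+1 = D
  A+1 = B
  2+B = D
  7+E = 5 carry 1
  0+1+1 = 2
  4+D = 1 carry 1
  7+5+1 = D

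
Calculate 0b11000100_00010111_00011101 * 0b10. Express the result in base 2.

Multiply each base-2 digit by 2, carrying:
  1×2 = 2 → write 0 carry 1
  0×2+1 = 1 → write 1
  1×2 = 2 → write 0 carry 1
  1×2+1 = 3 → write 1 carry 1
  1×2+1 = 3 → write 1 carry 1
  0×2+1 = 1 → write 1
  0×2 = 0 → write 0
  0×2 = 0 → write 0
  1×2 = 2 → write 0 carry 1
  1×2+1 = 3 → write 1 carry 1
  1×2+1 = 3 → write 1 carry 1
  0×2+1 = 1 → write 1
  1×2 = 2 → write 0 carry 1
  0×2+1 = 1 → write 1
  0×2 = 0 → write 0
  0×2 = 0 → write 0
  0×2 = 0 → write 0
  0×2 = 0 → write 0
  1×2 = 2 → write 0 carry 1
  0×2+1 = 1 → write 1
  0×2 = 0 → write 0
  0×2 = 0 → write 0
  1×2 = 2 → write 0 carry 1
  1×2+1 = 3 → write 1 carry 1
  remaining carry: 1

0b1100010000010111000111010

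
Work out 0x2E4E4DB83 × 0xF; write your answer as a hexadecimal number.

0x2B6968DCAD

Multiply each base-16 digit by 15, carrying:
  3×15 = 45 → write D carry 2
  8×15+2 = 122 → write A carry 7
  B×15+7 = 172 → write C carry 10
  D×15+10 = 205 → write D carry 12
  4×15+12 = 72 → write 8 carry 4
  E×15+4 = 214 → write 6 carry 13
  4×15+13 = 73 → write 9 carry 4
  E×15+4 = 214 → write 6 carry 13
  2×15+13 = 43 → write B carry 2
  remaining carry: 2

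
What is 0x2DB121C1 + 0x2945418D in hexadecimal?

Add column by column in base 16, right to left:
  1+D = E
  C+8 = 4 carry 1
  1+1+1 = 3
  2+4 = 6
  1+5 = 6
  B+4 = F
  D+9 = 6 carry 1
  2+2+1 = 5

0x56F6634E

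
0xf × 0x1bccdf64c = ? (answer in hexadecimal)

0x1a10116e74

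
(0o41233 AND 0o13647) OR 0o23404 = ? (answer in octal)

0o41233 AND 0o13647 = 0o01203.
Then OR with 0o23404.

0o23607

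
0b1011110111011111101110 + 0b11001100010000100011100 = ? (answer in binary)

0b100101011001100100001010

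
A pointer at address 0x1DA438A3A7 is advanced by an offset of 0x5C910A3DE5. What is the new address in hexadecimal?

Add column by column in base 16, right to left:
  7+5 = C
  A+E = 8 carry 1
  3+D+1 = 1 carry 1
  A+3+1 = E
  8+A = 2 carry 1
  3+0+1 = 4
  4+1 = 5
  A+9 = 3 carry 1
  D+C+1 = A carry 1
  1+5+1 = 7

0x7A3542E18C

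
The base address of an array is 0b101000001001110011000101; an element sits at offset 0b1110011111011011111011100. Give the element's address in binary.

Add column by column in base 2, right to left:
  1+0 = 1
  0+0 = 0
  1+1 = 0 carry 1
  0+1+1 = 0 carry 1
  0+1+1 = 0 carry 1
  0+0+1 = 1
  1+1 = 0 carry 1
  1+1+1 = 1 carry 1
  0+1+1 = 0 carry 1
  0+1+1 = 0 carry 1
  1+1+1 = 1 carry 1
  1+0+1 = 0 carry 1
  1+1+1 = 1 carry 1
  0+1+1 = 0 carry 1
  0+0+1 = 1
  1+1 = 0 carry 1
  0+1+1 = 0 carry 1
  0+1+1 = 0 carry 1
  0+1+1 = 0 carry 1
  0+1+1 = 0 carry 1
  0+0+1 = 1
  1+0 = 1
  0+1 = 1
  1+1 = 0 carry 1
  0+1+1 = 0 carry 1
  final carry 1

0b10011100000101010010100001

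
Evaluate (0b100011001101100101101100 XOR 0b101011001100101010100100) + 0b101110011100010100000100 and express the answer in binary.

0b110110011101100011001100

First 0b100011001101100101101100 XOR 0b101011001100101010100100 = 0b001000000001001111001000.
Add column by column in base 2, right to left:
  0+0 = 0
  0+0 = 0
  0+1 = 1
  1+0 = 1
  0+0 = 0
  0+0 = 0
  1+0 = 1
  1+0 = 1
  1+1 = 0 carry 1
  1+0+1 = 0 carry 1
  0+1+1 = 0 carry 1
  0+0+1 = 1
  1+0 = 1
  0+0 = 0
  0+1 = 1
  0+1 = 1
  0+1 = 1
  0+0 = 0
  0+0 = 0
  0+1 = 1
  0+1 = 1
  1+1 = 0 carry 1
  0+0+1 = 1
  0+1 = 1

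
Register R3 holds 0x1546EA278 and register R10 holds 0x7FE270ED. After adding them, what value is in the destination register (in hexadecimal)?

0x1D4511365

Add column by column in base 16, right to left:
  8+D = 5 carry 1
  7+E+1 = 6 carry 1
  2+0+1 = 3
  A+7 = 1 carry 1
  E+2+1 = 1 carry 1
  6+E+1 = 5 carry 1
  4+F+1 = 4 carry 1
  5+7+1 = D
  1+0 = 1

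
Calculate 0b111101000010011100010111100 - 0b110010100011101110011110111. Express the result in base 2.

0b1010011110101101111000101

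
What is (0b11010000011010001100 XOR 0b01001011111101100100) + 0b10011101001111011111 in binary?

0b100111000110111000111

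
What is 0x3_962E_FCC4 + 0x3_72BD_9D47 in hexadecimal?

0x708EC9A0B

Add column by column in base 16, right to left:
  4+7 = B
  C+4 = 0 carry 1
  C+D+1 = A carry 1
  F+9+1 = 9 carry 1
  E+D+1 = C carry 1
  2+B+1 = E
  6+2 = 8
  9+7 = 0 carry 1
  3+3+1 = 7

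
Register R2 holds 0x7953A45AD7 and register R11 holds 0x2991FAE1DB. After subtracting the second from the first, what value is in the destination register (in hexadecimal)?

0x4FC1A978FC

Subtract column by column in base 16:
  7-B → C (borrow)
  D-D-1 → F (borrow)
  A-1-1 → 8
  5-E → 7 (borrow)
  4-A-1 → 9 (borrow)
  A-F-1 → A (borrow)
  3-1-1 → 1
  5-9 → C (borrow)
  9-9-1 → F (borrow)
  7-2-1 → 4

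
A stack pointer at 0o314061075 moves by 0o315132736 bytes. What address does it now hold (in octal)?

0o631214033

Add column by column in base 8, right to left:
  5+6 = 3 carry 1
  7+3+1 = 3 carry 1
  0+7+1 = 0 carry 1
  1+2+1 = 4
  6+3 = 1 carry 1
  0+1+1 = 2
  4+5 = 1 carry 1
  1+1+1 = 3
  3+3 = 6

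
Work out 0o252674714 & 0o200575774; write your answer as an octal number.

0o200474714

AND each oct digit independently (no carries):
  2&2=2, 5&0=0, 2&0=0, 6&5=4, 7&7=7, 4&5=4, 7&7=7, 1&7=1, 4&4=4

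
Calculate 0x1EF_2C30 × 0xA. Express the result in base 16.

0x1357B9E0

Multiply each base-16 digit by 10, carrying:
  0×10 = 0 → write 0
  3×10 = 30 → write E carry 1
  C×10+1 = 121 → write 9 carry 7
  2×10+7 = 27 → write B carry 1
  F×10+1 = 151 → write 7 carry 9
  E×10+9 = 149 → write 5 carry 9
  1×10+9 = 19 → write 3 carry 1
  remaining carry: 1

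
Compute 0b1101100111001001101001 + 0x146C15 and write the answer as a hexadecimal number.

0x4ADE7E

0b1101100111001001101001 = 0x367269 in hexadecimal.
Add column by column in base 16, right to left:
  9+5 = E
  6+1 = 7
  2+C = E
  7+6 = D
  6+4 = A
  3+1 = 4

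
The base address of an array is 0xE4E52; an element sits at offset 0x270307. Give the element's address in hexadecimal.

Add column by column in base 16, right to left:
  2+7 = 9
  5+0 = 5
  E+3 = 1 carry 1
  4+0+1 = 5
  E+7 = 5 carry 1
  0+2+1 = 3

0x355159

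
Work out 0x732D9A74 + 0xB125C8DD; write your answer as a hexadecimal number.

Add column by column in base 16, right to left:
  4+D = 1 carry 1
  7+D+1 = 5 carry 1
  A+8+1 = 3 carry 1
  9+C+1 = 6 carry 1
  D+5+1 = 3 carry 1
  2+2+1 = 5
  3+1 = 4
  7+B = 2 carry 1
  final carry 1

0x124536351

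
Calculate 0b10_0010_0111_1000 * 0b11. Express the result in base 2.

0b110011101101000

Multiply each base-2 digit by 3, carrying:
  0×3 = 0 → write 0
  0×3 = 0 → write 0
  0×3 = 0 → write 0
  1×3 = 3 → write 1 carry 1
  1×3+1 = 4 → write 0 carry 2
  1×3+2 = 5 → write 1 carry 2
  1×3+2 = 5 → write 1 carry 2
  0×3+2 = 2 → write 0 carry 1
  0×3+1 = 1 → write 1
  1×3 = 3 → write 1 carry 1
  0×3+1 = 1 → write 1
  0×3 = 0 → write 0
  0×3 = 0 → write 0
  1×3 = 3 → write 1 carry 1
  remaining carry: 1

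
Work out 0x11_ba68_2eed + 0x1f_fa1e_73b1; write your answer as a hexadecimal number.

0x31b486a29e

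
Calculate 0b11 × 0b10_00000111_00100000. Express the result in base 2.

0b1100001010101100000

Multiply each base-2 digit by 3, carrying:
  0×3 = 0 → write 0
  0×3 = 0 → write 0
  0×3 = 0 → write 0
  0×3 = 0 → write 0
  0×3 = 0 → write 0
  1×3 = 3 → write 1 carry 1
  0×3+1 = 1 → write 1
  0×3 = 0 → write 0
  1×3 = 3 → write 1 carry 1
  1×3+1 = 4 → write 0 carry 2
  1×3+2 = 5 → write 1 carry 2
  0×3+2 = 2 → write 0 carry 1
  0×3+1 = 1 → write 1
  0×3 = 0 → write 0
  0×3 = 0 → write 0
  0×3 = 0 → write 0
  0×3 = 0 → write 0
  1×3 = 3 → write 1 carry 1
  remaining carry: 1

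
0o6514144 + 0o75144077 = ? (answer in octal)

Add column by column in base 8, right to left:
  4+7 = 3 carry 1
  4+7+1 = 4 carry 1
  1+0+1 = 2
  4+4 = 0 carry 1
  1+4+1 = 6
  5+1 = 6
  6+5 = 3 carry 1
  0+7+1 = 0 carry 1
  final carry 1

0o103660243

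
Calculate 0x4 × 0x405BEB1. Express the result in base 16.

0x1016FAC4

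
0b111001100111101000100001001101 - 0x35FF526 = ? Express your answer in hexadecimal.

0x363E9327

0b111001100111101000100001001101 = 0x399E884D in hexadecimal.
Subtract column by column in base 16:
  D-6 → 7
  4-2 → 2
  8-5 → 3
  8-F → 9 (borrow)
  E-F-1 → E (borrow)
  9-5-1 → 3
  9-3 → 6
  3-0 → 3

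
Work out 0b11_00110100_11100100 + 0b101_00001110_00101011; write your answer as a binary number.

Add column by column in base 2, right to left:
  0+1 = 1
  0+1 = 1
  1+0 = 1
  0+1 = 1
  0+0 = 0
  1+1 = 0 carry 1
  1+0+1 = 0 carry 1
  1+0+1 = 0 carry 1
  0+0+1 = 1
  0+1 = 1
  1+1 = 0 carry 1
  0+1+1 = 0 carry 1
  1+0+1 = 0 carry 1
  1+0+1 = 0 carry 1
  0+0+1 = 1
  0+0 = 0
  1+1 = 0 carry 1
  1+0+1 = 0 carry 1
  0+1+1 = 0 carry 1
  final carry 1

0b10000100001100001111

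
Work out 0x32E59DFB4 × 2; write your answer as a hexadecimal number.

0x65CB3BF68

Multiply each base-16 digit by 2, carrying:
  4×2 = 8 → write 8
  B×2 = 22 → write 6 carry 1
  F×2+1 = 31 → write F carry 1
  D×2+1 = 27 → write B carry 1
  9×2+1 = 19 → write 3 carry 1
  5×2+1 = 11 → write B
  E×2 = 28 → write C carry 1
  2×2+1 = 5 → write 5
  3×2 = 6 → write 6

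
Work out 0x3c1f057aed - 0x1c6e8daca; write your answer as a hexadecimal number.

Subtract column by column in base 16:
  d-a → 3
  e-c → 2
  a-a → 0
  7-d → a (borrow)
  5-8-1 → c (borrow)
  0-e-1 → 1 (borrow)
  f-6-1 → 8
  1-c → 5 (borrow)
  c-1-1 → a
  3-0 → 3

0x3a581ca023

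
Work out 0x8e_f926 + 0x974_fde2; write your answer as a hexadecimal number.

Add column by column in base 16, right to left:
  6+2 = 8
  2+e = 0 carry 1
  9+d+1 = 7 carry 1
  f+f+1 = f carry 1
  e+4+1 = 3 carry 1
  8+7+1 = 0 carry 1
  0+9+1 = a

0xa03f708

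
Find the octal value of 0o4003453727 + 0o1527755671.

0o5533431620

Add column by column in base 8, right to left:
  7+1 = 0 carry 1
  2+7+1 = 2 carry 1
  7+6+1 = 6 carry 1
  3+5+1 = 1 carry 1
  5+5+1 = 3 carry 1
  4+7+1 = 4 carry 1
  3+7+1 = 3 carry 1
  0+2+1 = 3
  0+5 = 5
  4+1 = 5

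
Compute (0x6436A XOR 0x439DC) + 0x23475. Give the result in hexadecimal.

0x4AF2B

First 0x6436A XOR 0x439DC = 0x27AB6.
Add column by column in base 16, right to left:
  6+5 = B
  B+7 = 2 carry 1
  A+4+1 = F
  7+3 = A
  2+2 = 4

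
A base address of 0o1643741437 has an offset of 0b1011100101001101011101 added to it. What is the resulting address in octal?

0b1011100101001101011101 = 0o13451535 in octal.
Add column by column in base 8, right to left:
  7+5 = 4 carry 1
  3+3+1 = 7
  4+5 = 1 carry 1
  1+1+1 = 3
  4+5 = 1 carry 1
  7+4+1 = 4 carry 1
  3+3+1 = 7
  4+1 = 5
  6+0 = 6
  1+0 = 1

0o1657413174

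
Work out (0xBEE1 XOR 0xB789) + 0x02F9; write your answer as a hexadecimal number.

0xC61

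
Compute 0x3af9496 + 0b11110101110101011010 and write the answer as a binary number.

0b11101111101111000111110000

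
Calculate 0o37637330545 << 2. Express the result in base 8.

0o177175542624

2 bits is not a whole number of base-8 digits; in binary: 11111110011111011011000101100101 << 2 = 1111111001111101101100010110010100.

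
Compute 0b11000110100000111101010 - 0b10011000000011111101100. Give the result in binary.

0b101110011100111111110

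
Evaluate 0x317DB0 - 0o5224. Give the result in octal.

0o14271434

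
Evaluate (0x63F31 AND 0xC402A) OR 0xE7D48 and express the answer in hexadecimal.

0x63F31 AND 0xC402A = 0x40020.
Then OR with 0xE7D48.

0xE7D68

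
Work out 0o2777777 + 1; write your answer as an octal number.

0o3000000

The trailing 6 digits are 7 (max in base 8), so adding 1 cascades: they roll to 0 and the next digit up increments.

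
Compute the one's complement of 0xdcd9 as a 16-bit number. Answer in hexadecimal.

0x2326

Each hex digit d becomes f−d:
  d→2, c→3, d→2, 9→6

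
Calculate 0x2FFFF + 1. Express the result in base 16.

0x30000

The trailing 4 digits are F (max in base 16), so adding 1 cascades: they roll to 0 and the next digit up increments.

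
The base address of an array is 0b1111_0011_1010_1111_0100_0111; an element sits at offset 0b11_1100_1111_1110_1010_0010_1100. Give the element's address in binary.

0b100110000111001100101110011

Add column by column in base 2, right to left:
  1+0 = 1
  1+0 = 1
  1+1 = 0 carry 1
  0+1+1 = 0 carry 1
  0+0+1 = 1
  0+1 = 1
  1+0 = 1
  0+0 = 0
  1+0 = 1
  1+1 = 0 carry 1
  1+0+1 = 0 carry 1
  1+1+1 = 1 carry 1
  0+0+1 = 1
  1+1 = 0 carry 1
  0+1+1 = 0 carry 1
  1+1+1 = 1 carry 1
  1+1+1 = 1 carry 1
  1+1+1 = 1 carry 1
  0+1+1 = 0 carry 1
  0+1+1 = 0 carry 1
  1+0+1 = 0 carry 1
  1+0+1 = 0 carry 1
  1+1+1 = 1 carry 1
  1+1+1 = 1 carry 1
  0+1+1 = 0 carry 1
  0+1+1 = 0 carry 1
  final carry 1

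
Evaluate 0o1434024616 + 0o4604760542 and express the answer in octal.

0o6241005360

Add column by column in base 8, right to left:
  6+2 = 0 carry 1
  1+4+1 = 6
  6+5 = 3 carry 1
  4+0+1 = 5
  2+6 = 0 carry 1
  0+7+1 = 0 carry 1
  4+4+1 = 1 carry 1
  3+0+1 = 4
  4+6 = 2 carry 1
  1+4+1 = 6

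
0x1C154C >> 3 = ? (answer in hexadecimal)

0x382A9

3 bits is not a whole number of base-16 digits; in binary: 111000001010101001100 >> 3 = 111000001010101001.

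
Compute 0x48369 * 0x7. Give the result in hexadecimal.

Multiply each base-16 digit by 7, carrying:
  9×7 = 63 → write F carry 3
  6×7+3 = 45 → write D carry 2
  3×7+2 = 23 → write 7 carry 1
  8×7+1 = 57 → write 9 carry 3
  4×7+3 = 31 → write F carry 1
  remaining carry: 1

0x1F97DF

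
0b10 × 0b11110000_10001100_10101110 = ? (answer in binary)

Multiply each base-2 digit by 2, carrying:
  0×2 = 0 → write 0
  1×2 = 2 → write 0 carry 1
  1×2+1 = 3 → write 1 carry 1
  1×2+1 = 3 → write 1 carry 1
  0×2+1 = 1 → write 1
  1×2 = 2 → write 0 carry 1
  0×2+1 = 1 → write 1
  1×2 = 2 → write 0 carry 1
  0×2+1 = 1 → write 1
  0×2 = 0 → write 0
  1×2 = 2 → write 0 carry 1
  1×2+1 = 3 → write 1 carry 1
  0×2+1 = 1 → write 1
  0×2 = 0 → write 0
  0×2 = 0 → write 0
  1×2 = 2 → write 0 carry 1
  0×2+1 = 1 → write 1
  0×2 = 0 → write 0
  0×2 = 0 → write 0
  0×2 = 0 → write 0
  1×2 = 2 → write 0 carry 1
  1×2+1 = 3 → write 1 carry 1
  1×2+1 = 3 → write 1 carry 1
  1×2+1 = 3 → write 1 carry 1
  remaining carry: 1

0b1111000010001100101011100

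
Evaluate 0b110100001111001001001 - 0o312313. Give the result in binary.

0o312313 = 0b11001010011001011 in binary.
Subtract column by column in base 2:
  1-1 → 0
  0-1 → 1 (borrow)
  0-0-1 → 1 (borrow)
  1-1-1 → 1 (borrow)
  0-0-1 → 1 (borrow)
  0-0-1 → 1 (borrow)
  1-1-1 → 1 (borrow)
  0-1-1 → 0 (borrow)
  0-0-1 → 1 (borrow)
  1-0-1 → 0
  1-1 → 0
  1-0 → 1
  1-1 → 0
  0-0 → 0
  0-0 → 0
  0-1 → 1 (borrow)
  0-1-1 → 0 (borrow)
  1-0-1 → 0
  0-0 → 0
  1-0 → 1
  1-0 → 1

0b110001000100101111110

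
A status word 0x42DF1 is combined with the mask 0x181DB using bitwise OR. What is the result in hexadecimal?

0x5ADFB

OR each hex digit independently (no carries):
  4|1=5, 2|8=A, D|1=D, F|D=F, 1|B=B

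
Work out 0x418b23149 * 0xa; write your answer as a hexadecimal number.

Multiply each base-16 digit by 10, carrying:
  9×10 = 90 → write a carry 5
  4×10+5 = 45 → write d carry 2
  1×10+2 = 12 → write c
  3×10 = 30 → write e carry 1
  2×10+1 = 21 → write 5 carry 1
  b×10+1 = 111 → write f carry 6
  8×10+6 = 86 → write 6 carry 5
  1×10+5 = 15 → write f
  4×10 = 40 → write 8 carry 2
  remaining carry: 2

0x28f6f5ecda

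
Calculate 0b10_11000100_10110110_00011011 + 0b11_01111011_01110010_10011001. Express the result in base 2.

Add column by column in base 2, right to left:
  1+1 = 0 carry 1
  1+0+1 = 0 carry 1
  0+0+1 = 1
  1+1 = 0 carry 1
  1+1+1 = 1 carry 1
  0+0+1 = 1
  0+0 = 0
  0+1 = 1
  0+0 = 0
  1+1 = 0 carry 1
  1+0+1 = 0 carry 1
  0+0+1 = 1
  1+1 = 0 carry 1
  1+1+1 = 1 carry 1
  0+1+1 = 0 carry 1
  1+0+1 = 0 carry 1
  0+1+1 = 0 carry 1
  0+1+1 = 0 carry 1
  1+0+1 = 0 carry 1
  0+1+1 = 0 carry 1
  0+1+1 = 0 carry 1
  0+1+1 = 0 carry 1
  1+1+1 = 1 carry 1
  1+0+1 = 0 carry 1
  0+1+1 = 0 carry 1
  1+1+1 = 1 carry 1
  final carry 1

0b110010000000010100010110100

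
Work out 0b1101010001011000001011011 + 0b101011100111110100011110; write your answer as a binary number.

Add column by column in base 2, right to left:
  1+0 = 1
  1+1 = 0 carry 1
  0+1+1 = 0 carry 1
  1+1+1 = 1 carry 1
  1+1+1 = 1 carry 1
  0+0+1 = 1
  1+0 = 1
  0+0 = 0
  0+1 = 1
  0+0 = 0
  0+1 = 1
  0+1 = 1
  1+1 = 0 carry 1
  1+1+1 = 1 carry 1
  0+1+1 = 0 carry 1
  1+0+1 = 0 carry 1
  0+0+1 = 1
  0+1 = 1
  0+1 = 1
  1+1 = 0 carry 1
  0+0+1 = 1
  1+1 = 0 carry 1
  0+0+1 = 1
  1+1 = 0 carry 1
  1+0+1 = 0 carry 1
  final carry 1

0b10010101110010110101111001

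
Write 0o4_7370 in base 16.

Each octal digit is 3 bits: 4=100 7=111 3=011 7=111 0=000.
Group the bits into nibbles: 0100 1110 1111 1000 → 4EF8.

0x4EF8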